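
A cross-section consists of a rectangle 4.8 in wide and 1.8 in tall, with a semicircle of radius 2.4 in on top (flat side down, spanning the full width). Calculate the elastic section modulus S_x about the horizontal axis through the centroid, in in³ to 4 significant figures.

Decompose the section into non-overlapping parts with the origin at the bottom-left of its bounding rectangle.
Rectangular body: 4.8 × 1.8, A = 8.64 in², y = 0.9 in, Ī = 2.3328 in⁴.
Semicircular cap: semicircle r = 2.4, A = 9.04779 in², y = 2.81859 in, Ī = 3.64147 in⁴.
Centroid: ȳ = ΣA·y / ΣA = 1.88141 in.
Transfer each piece to the horizontal axis through the centroid using Ī + A·d² with d = y − 1.88141:
  rectangular body: d = -0.981412 in → contributes +10.6546 in⁴
  semicircular cap: d = 0.93718 in → contributes +11.5882 in⁴
Total I = 22.2428 in⁴.
Extreme fibre distance c = 2.31859 in; S = I/c = 9.59324 in³.

S_x ≈ 9.593 in³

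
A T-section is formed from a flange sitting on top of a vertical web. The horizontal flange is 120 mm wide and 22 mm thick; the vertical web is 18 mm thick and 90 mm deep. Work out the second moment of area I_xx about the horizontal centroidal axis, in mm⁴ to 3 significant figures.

I_xx ≈ 4.35 × 10⁶ mm⁴

Break the section into simple shapes (no overlaps), measuring from the bottom-left corner of the bounding box.
Flange: 120 × 22, A = 2 640 mm², y = 101 mm, Ī = 106 480 mm⁴.
Web: 18 × 90, A = 1 620 mm², y = 45 mm, Ī = 1 093 500 mm⁴.
Centroid: ȳ = ΣA·y / ΣA = 79.704 mm.
Transfer each piece to the horizontal centroidal axis using Ī + A·d² with d = y − 79.704:
  flange: d = 21.296 mm → contributes +1 303 746 mm⁴
  web: d = -34.704 mm → contributes +3 044 601 mm⁴
Total I = 4 348 347 mm⁴.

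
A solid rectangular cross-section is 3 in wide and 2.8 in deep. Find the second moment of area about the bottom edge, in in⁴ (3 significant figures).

I_base ≈ 22.0 in⁴

The section: 3 × 2.8, A = 8.4 in², y = 1.4 in, Ī = 5.488 in⁴.
Transfer it to the bottom edge using Ī + A·d² with d = y − 0:
  the section: d = 1.4 in → contributes +21.952 in⁴
Total I = 21.952 in⁴.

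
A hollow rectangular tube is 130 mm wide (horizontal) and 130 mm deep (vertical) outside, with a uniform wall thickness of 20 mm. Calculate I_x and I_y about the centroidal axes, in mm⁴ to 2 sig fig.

Split into non-overlapping primitives; take the origin at the lower-left of the bounding box.
Outer rectangle: 130 × 130, A = 16 900 mm², y = 65 mm, Ī = 23 800 833 mm⁴.
Inner void (subtracted): 90 × 90, A = 8 100 mm², y = 65 mm, Ī = 5 467 500 mm⁴.
By symmetry the centroid is at mid-height, ȳ = 65 mm.
All pieces are centred on the centroidal x-axis, so I = ΣĪ (holes subtracted) = 18 333 333 mm⁴.
Repeating about the centroidal y-axis gives I_y = 18 333 333 mm⁴.

I_x ≈ 1.8 × 10⁷ mm⁴, I_y ≈ 1.8 × 10⁷ mm⁴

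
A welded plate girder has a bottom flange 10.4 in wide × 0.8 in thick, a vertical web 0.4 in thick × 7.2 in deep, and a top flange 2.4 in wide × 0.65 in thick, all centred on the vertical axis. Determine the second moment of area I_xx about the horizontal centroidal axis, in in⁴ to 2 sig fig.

Decompose the section into non-overlapping parts with the origin at the bottom-left of its bounding rectangle.
Bottom plate: 10.4 × 0.8, A = 8.32 in², y = 0.4 in, Ī = 0.4437 in⁴.
Web plate: 0.4 × 7.2, A = 2.88 in², y = 4.4 in, Ī = 12.44 in⁴.
Top plate: 2.4 × 0.65, A = 1.56 in², y = 8.325 in, Ī = 0.05493 in⁴.
Centroid: ȳ = ΣA·y / ΣA = 2.272 in.
Transfer each piece to the horizontal centroidal axis using Ī + A·d² with d = y − 2.272:
  bottom plate: d = -1.872 in → contributes +29.59 in⁴
  web plate: d = 2.128 in → contributes +25.49 in⁴
  top plate: d = 6.053 in → contributes +57.22 in⁴
Total I = 112.3 in⁴.

I_xx ≈ 110 in⁴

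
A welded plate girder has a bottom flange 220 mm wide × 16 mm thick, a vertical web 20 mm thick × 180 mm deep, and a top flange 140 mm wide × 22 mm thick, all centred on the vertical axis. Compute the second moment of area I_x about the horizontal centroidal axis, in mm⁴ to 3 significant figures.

I_x ≈ 7.50 × 10⁷ mm⁴

Treat the section as a set of non-overlapping primitives; coordinates are from the bounding-box lower-left.
Bottom plate: 220 × 16, A = 3 520 mm², y = 8 mm, Ī = 75 093 mm⁴.
Web plate: 20 × 180, A = 3 600 mm², y = 106 mm, Ī = 9 720 000 mm⁴.
Top plate: 140 × 22, A = 3 080 mm², y = 207 mm, Ī = 124 227 mm⁴.
Centroid: ȳ = ΣA·y / ΣA = 102.68 mm.
Transfer each piece to the horizontal centroidal axis using Ī + A·d² with d = y − 102.68:
  bottom plate: d = -94.678 mm → contributes +31 628 392 mm⁴
  web plate: d = 3.3216 mm → contributes +9 759 718 mm⁴
  top plate: d = 104.32 mm → contributes +33 643 835 mm⁴
Total I = 75 031 945 mm⁴.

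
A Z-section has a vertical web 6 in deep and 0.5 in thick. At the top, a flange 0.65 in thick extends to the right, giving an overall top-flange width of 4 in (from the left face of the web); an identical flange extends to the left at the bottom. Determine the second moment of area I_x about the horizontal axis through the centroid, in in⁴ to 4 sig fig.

I_x ≈ 41.72 in⁴

Break the section into simple shapes (no overlaps), measuring from the bottom-left corner of the bounding box.
Web: 0.5 × 6, A = 3 in², y = 3 in, Ī = 9 in⁴.
Top flange (beyond web): 3.5 × 0.65, A = 2.275 in², y = 5.675 in, Ī = 0.080099 in⁴.
Bottom flange (beyond web): 3.5 × 0.65, A = 2.275 in², y = 0.325 in, Ī = 0.080099 in⁴.
Centroid: ȳ = ΣA·y / ΣA = 3 in.
Transfer each piece to the horizontal axis through the centroid using Ī + A·d² with d = y − 3:
  web: d = 0 in → contributes +9 in⁴
  top flange (beyond web): d = 2.675 in → contributes +16.3591 in⁴
  bottom flange (beyond web): d = -2.675 in → contributes +16.3591 in⁴
Total I = 41.7183 in⁴.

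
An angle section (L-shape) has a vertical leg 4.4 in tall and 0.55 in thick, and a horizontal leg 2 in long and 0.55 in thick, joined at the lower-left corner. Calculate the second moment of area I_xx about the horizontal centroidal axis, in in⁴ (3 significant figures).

Split into non-overlapping primitives; take the origin at the lower-left of the bounding box.
Vertical leg: 0.55 × 4.4, A = 2.42 in², y = 2.2 in, Ī = 3.9043 in⁴.
Horizontal leg (remainder): 1.45 × 0.55, A = 0.7975 in², y = 0.275 in, Ī = 0.020104 in⁴.
Centroid: ȳ = ΣA·y / ΣA = 1.7229 in.
Transfer each piece to the horizontal centroidal axis using Ī + A·d² with d = y − 1.7229:
  vertical leg: d = 0.47714 in → contributes +4.4552 in⁴
  horizontal leg (remainder): d = -1.4479 in → contributes +1.6919 in⁴
Total I = 6.1471 in⁴.

I_xx ≈ 6.15 in⁴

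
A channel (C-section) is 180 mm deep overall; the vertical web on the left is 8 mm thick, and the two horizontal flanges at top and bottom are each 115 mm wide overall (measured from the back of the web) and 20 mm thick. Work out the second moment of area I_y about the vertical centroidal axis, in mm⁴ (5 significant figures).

I_y ≈ 7.6536 × 10⁶ mm⁴

Break the section into simple shapes (no overlaps), measuring from the bottom-left corner of the bounding box.
Web: 8 × 180, A = 1 440 mm², x = 4 mm, Ī = 7 680 mm⁴.
Top flange (beyond web): 107 × 20, A = 2 140 mm², x = 61.5 mm, Ī = 2 041 738 mm⁴.
Bottom flange (beyond web): 107 × 20, A = 2 140 mm², x = 61.5 mm, Ī = 2 041 738 mm⁴.
Centroid: x̄ = ΣA·x / ΣA = 47.02448 mm.
Transfer each piece to the vertical centroidal axis using Ī + A·d² with d = x − 47.02448:
  web: d = -43.02448 mm → contributes +2 673 272 mm⁴
  top flange (beyond web): d = 14.47552 mm → contributes +2 490 156 mm⁴
  bottom flange (beyond web): d = 14.47552 mm → contributes +2 490 156 mm⁴
Total I = 7 653 583 mm⁴.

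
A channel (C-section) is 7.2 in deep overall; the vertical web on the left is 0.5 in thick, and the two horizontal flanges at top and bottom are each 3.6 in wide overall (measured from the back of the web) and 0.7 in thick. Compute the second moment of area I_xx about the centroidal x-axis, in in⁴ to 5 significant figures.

I_xx ≈ 61.570 in⁴

Treat the section as a set of non-overlapping primitives; coordinates are from the bounding-box lower-left.
Web: 0.5 × 7.2, A = 3.6 in², y = 3.6 in, Ī = 15.552 in⁴.
Top flange (beyond web): 3.1 × 0.7, A = 2.17 in², y = 6.85 in, Ī = 0.08860833 in⁴.
Bottom flange (beyond web): 3.1 × 0.7, A = 2.17 in², y = 0.35 in, Ī = 0.08860833 in⁴.
By symmetry the centroid is at mid-height, ȳ = 3.6 in.
Transfer each piece to the centroidal x-axis using Ī + A·d² with d = y − 3.6:
  web: d = 0 in → contributes +15.552 in⁴
  top flange (beyond web): d = 3.25 in → contributes +23.00923 in⁴
  bottom flange (beyond web): d = -3.25 in → contributes +23.00923 in⁴
Total I = 61.57047 in⁴.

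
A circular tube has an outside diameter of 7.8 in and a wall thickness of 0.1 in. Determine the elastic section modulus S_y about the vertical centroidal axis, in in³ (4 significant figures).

Split into non-overlapping primitives; take the origin at the lower-left of the bounding box.
Outer circle: ⌀7.8, A = 47.7836 in², x = 3.9 in, Ī = 181.697 in⁴.
Bore (subtracted): ⌀7.6, A = 45.3646 in², x = 3.9 in, Ī = 163.766 in⁴.
By symmetry the centroid is at mid-width, x̄ = 3.9 in.
All pieces are centred on the vertical centroidal axis, so I = ΣĪ (holes subtracted) = 17.931 in⁴.
Extreme fibre distance c = 3.9 in; S = I/c = 4.5977 in³.

S_y ≈ 4.598 in³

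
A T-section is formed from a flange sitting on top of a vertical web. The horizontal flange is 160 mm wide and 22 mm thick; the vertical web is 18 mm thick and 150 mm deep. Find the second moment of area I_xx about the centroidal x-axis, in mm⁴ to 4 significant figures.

Split into non-overlapping primitives; take the origin at the lower-left of the bounding box.
Flange: 160 × 22, A = 3 520 mm², y = 161 mm, Ī = 141 973 mm⁴.
Web: 18 × 150, A = 2 700 mm², y = 75 mm, Ī = 5 062 500 mm⁴.
Centroid: ȳ = ΣA·y / ΣA = 123.669 mm.
Transfer each piece to the centroidal x-axis using Ī + A·d² with d = y − 123.669:
  flange: d = 37.3312 mm → contributes +5 047 508 mm⁴
  web: d = -48.6688 mm → contributes +11 457 863 mm⁴
Total I = 16 505 371 mm⁴.

I_xx ≈ 1.651 × 10⁷ mm⁴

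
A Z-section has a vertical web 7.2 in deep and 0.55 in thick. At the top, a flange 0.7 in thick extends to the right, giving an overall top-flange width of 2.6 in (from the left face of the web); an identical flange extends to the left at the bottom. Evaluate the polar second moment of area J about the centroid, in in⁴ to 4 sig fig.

J ≈ 53.49 in⁴

Treat the section as a set of non-overlapping primitives; coordinates are from the bounding-box lower-left.
Web: 0.55 × 7.2, A = 3.96 in², y = 3.6 in, Ī = 17.1072 in⁴.
Top flange (beyond web): 2.05 × 0.7, A = 1.435 in², y = 6.85 in, Ī = 0.0585958 in⁴.
Bottom flange (beyond web): 2.05 × 0.7, A = 1.435 in², y = 0.35 in, Ī = 0.0585958 in⁴.
Centroid: ȳ = ΣA·y / ΣA = 3.6 in.
Transfer each piece to the centroidal x-axis using Ī + A·d² with d = y − 3.6:
  web: d = 0 in → contributes +17.1072 in⁴
  top flange (beyond web): d = 3.25 in → contributes +15.2158 in⁴
  bottom flange (beyond web): d = -3.25 in → contributes +15.2158 in⁴
Total I = 47.5388 in⁴.
For the y-axis: x̄ = 2.325 in.
Repeating about the centroidal y-axis gives I_y = 5.95522 in⁴.
Polar second moment: J = I_x + I_y = 53.494 in⁴.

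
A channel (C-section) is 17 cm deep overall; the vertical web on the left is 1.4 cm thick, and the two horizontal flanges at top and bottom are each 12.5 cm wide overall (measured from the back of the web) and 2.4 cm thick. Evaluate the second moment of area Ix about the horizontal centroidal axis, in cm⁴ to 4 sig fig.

Break the section into simple shapes (no overlaps), measuring from the bottom-left corner of the bounding box.
Web: 1.4 × 17, A = 23.8 cm², y = 8.5 cm, Ī = 573.183 cm⁴.
Top flange (beyond web): 11.1 × 2.4, A = 26.64 cm², y = 15.8 cm, Ī = 12.7872 cm⁴.
Bottom flange (beyond web): 11.1 × 2.4, A = 26.64 cm², y = 1.2 cm, Ī = 12.7872 cm⁴.
By symmetry the centroid is at mid-height, ȳ = 8.5 cm.
Transfer each piece to the horizontal centroidal axis using Ī + A·d² with d = y − 8.5:
  web: d = 0 cm → contributes +573.183 cm⁴
  top flange (beyond web): d = 7.3 cm → contributes +1432.43 cm⁴
  bottom flange (beyond web): d = -7.3 cm → contributes +1432.43 cm⁴
Total I = 3438.05 cm⁴.

Ix ≈ 3438 cm⁴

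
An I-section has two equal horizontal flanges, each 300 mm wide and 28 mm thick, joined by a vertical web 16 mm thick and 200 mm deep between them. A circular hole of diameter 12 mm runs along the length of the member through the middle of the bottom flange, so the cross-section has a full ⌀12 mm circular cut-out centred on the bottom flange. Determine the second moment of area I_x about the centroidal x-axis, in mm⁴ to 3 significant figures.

I_x ≈ 2.29 × 10⁸ mm⁴

Treat the section as a set of non-overlapping primitives; coordinates are from the bounding-box lower-left.
Bottom flange: 300 × 28, A = 8 400 mm², y = 14 mm, Ī = 548 800 mm⁴.
Web: 16 × 200, A = 3 200 mm², y = 128 mm, Ī = 10 666 667 mm⁴.
Top flange: 300 × 28, A = 8 400 mm², y = 242 mm, Ī = 548 800 mm⁴.
Hole (subtracted): ⌀12, A = 113.1 mm², y = 14 mm, Ī = 1017.9 mm⁴.
Centroid: ȳ = ΣA·y / ΣA = 128.65 mm.
Transfer each piece to the centroidal x-axis using Ī + A·d² with d = y − 128.65:
  bottom flange: d = -114.65 mm → contributes +110 960 395 mm⁴
  web: d = -0.64832 mm → contributes +10 668 012 mm⁴
  top flange: d = 113.35 mm → contributes +108 477 066 mm⁴
  hole: d = -114.65 mm → contributes −1 487 596 mm⁴
Total I = 228 617 877 mm⁴.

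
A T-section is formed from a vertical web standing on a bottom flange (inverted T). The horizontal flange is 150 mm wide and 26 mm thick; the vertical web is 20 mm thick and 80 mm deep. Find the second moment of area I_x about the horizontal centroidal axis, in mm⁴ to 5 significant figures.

Break the section into simple shapes (no overlaps), measuring from the bottom-left corner of the bounding box.
Flange: 150 × 26, A = 3 900 mm², y = 13 mm, Ī = 219 700 mm⁴.
Web: 20 × 80, A = 1 600 mm², y = 66 mm, Ī = 853333.3 mm⁴.
Centroid: ȳ = ΣA·y / ΣA = 28.41818 mm.
Transfer each piece to the horizontal centroidal axis using Ī + A·d² with d = y − 28.41818:
  flange: d = -15.41818 mm → contributes +1 146 809 mm⁴
  web: d = 37.58182 mm → contributes +3 113 162 mm⁴
Total I = 4 259 972 mm⁴.

I_x ≈ 4.2600 × 10⁶ mm⁴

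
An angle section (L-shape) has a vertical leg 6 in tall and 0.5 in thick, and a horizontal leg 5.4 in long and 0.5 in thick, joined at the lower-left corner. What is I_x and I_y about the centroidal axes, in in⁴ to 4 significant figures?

I_x ≈ 19.25 in⁴, I_y ≈ 14.80 in⁴

Split into non-overlapping primitives; take the origin at the lower-left of the bounding box.
Vertical leg: 0.5 × 6, A = 3 in², y = 3 in, Ī = 9 in⁴.
Horizontal leg (remainder): 4.9 × 0.5, A = 2.45 in², y = 0.25 in, Ī = 0.0510417 in⁴.
Centroid: ȳ = ΣA·y / ΣA = 1.76376 in.
Transfer each piece to the centroidal x-axis using Ī + A·d² with d = y − 1.76376:
  vertical leg: d = 1.23624 in → contributes +13.5849 in⁴
  horizontal leg (remainder): d = -1.51376 in → contributes +5.66515 in⁴
Total I = 19.25 in⁴.
For the y-axis: x̄ = 1.46376 in.
Repeating about the centroidal y-axis gives I_y = 14.796 in⁴.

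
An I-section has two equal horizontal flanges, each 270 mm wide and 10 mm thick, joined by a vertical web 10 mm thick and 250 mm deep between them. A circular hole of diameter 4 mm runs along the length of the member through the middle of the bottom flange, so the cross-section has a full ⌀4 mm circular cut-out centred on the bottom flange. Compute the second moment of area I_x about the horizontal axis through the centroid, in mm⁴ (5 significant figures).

Split into non-overlapping primitives; take the origin at the lower-left of the bounding box.
Bottom flange: 270 × 10, A = 2 700 mm², y = 5 mm, Ī = 22 500 mm⁴.
Web: 10 × 250, A = 2 500 mm², y = 135 mm, Ī = 13 020 833 mm⁴.
Top flange: 270 × 10, A = 2 700 mm², y = 265 mm, Ī = 22 500 mm⁴.
Hole (subtracted): ⌀4, A = 12.56637 mm², y = 5 mm, Ī = 12.56637 mm⁴.
Centroid: ȳ = ΣA·y / ΣA = 135.2071 mm.
Transfer each piece to the horizontal axis through the centroid using Ī + A·d² with d = y − 135.2071:
  bottom flange: d = -130.2071 mm → contributes +45 798 013 mm⁴
  web: d = -0.2071178 mm → contributes +13 020 941 mm⁴
  top flange: d = 129.7929 mm → contributes +45 507 219 mm⁴
  hole: d = -130.2071 mm → contributes −213061.5 mm⁴
Total I = 104 113 111 mm⁴.

I_x ≈ 1.0411 × 10⁸ mm⁴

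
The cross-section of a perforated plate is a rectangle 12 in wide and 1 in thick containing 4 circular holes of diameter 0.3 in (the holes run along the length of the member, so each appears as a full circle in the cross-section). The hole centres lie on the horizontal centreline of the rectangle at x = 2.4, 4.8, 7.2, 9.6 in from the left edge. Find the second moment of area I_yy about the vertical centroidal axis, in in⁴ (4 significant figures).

Break the section into simple shapes (no overlaps), measuring from the bottom-left corner of the bounding box.
Plate: 12 × 1, A = 12 in², x = 6 in, Ī = 144 in⁴.
Hole 1 (subtracted): ⌀0.3, A = 0.0706858 in², x = 2.4 in, Ī = 0.000397608 in⁴.
Hole 2 (subtracted): ⌀0.3, A = 0.0706858 in², x = 4.8 in, Ī = 0.000397608 in⁴.
Hole 3 (subtracted): ⌀0.3, A = 0.0706858 in², x = 7.2 in, Ī = 0.000397608 in⁴.
Hole 4 (subtracted): ⌀0.3, A = 0.0706858 in², x = 9.6 in, Ī = 0.000397608 in⁴.
By symmetry the centroid is at mid-width, x̄ = 6 in.
Transfer each piece to the vertical centroidal axis using Ī + A·d² with d = x − 6:
  plate: d = 0 in → contributes +144 in⁴
  hole 1: d = -3.6 in → contributes −0.916486 in⁴
  hole 2: d = -1.2 in → contributes −0.102185 in⁴
  hole 3: d = 1.2 in → contributes −0.102185 in⁴
  hole 4: d = 3.6 in → contributes −0.916486 in⁴
Total I = 141.963 in⁴.

I_yy ≈ 142.0 in⁴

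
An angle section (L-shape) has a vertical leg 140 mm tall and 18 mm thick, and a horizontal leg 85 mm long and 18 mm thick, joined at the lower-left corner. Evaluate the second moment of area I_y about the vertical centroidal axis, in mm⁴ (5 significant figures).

I_y ≈ 1.9925 × 10⁶ mm⁴

Break the section into simple shapes (no overlaps), measuring from the bottom-left corner of the bounding box.
Vertical leg: 18 × 140, A = 2 520 mm², x = 9 mm, Ī = 68 040 mm⁴.
Horizontal leg (remainder): 67 × 18, A = 1 206 mm², x = 51.5 mm, Ī = 451144.5 mm⁴.
Centroid: x̄ = ΣA·x / ΣA = 22.75604 mm.
Transfer each piece to the vertical centroidal axis using Ī + A·d² with d = x − 22.75604:
  vertical leg: d = -13.75604 mm → contributes +544896.1 mm⁴
  horizontal leg (remainder): d = 28.74396 mm → contributes +1 447 560 mm⁴
Total I = 1 992 456 mm⁴.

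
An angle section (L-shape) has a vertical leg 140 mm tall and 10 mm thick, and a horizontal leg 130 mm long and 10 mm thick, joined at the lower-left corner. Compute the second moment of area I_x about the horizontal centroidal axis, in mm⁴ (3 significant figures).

I_x ≈ 5.03 × 10⁶ mm⁴

Treat the section as a set of non-overlapping primitives; coordinates are from the bounding-box lower-left.
Vertical leg: 10 × 140, A = 1 400 mm², y = 70 mm, Ī = 2 286 667 mm⁴.
Horizontal leg (remainder): 120 × 10, A = 1 200 mm², y = 5 mm, Ī = 10 000 mm⁴.
Centroid: ȳ = ΣA·y / ΣA = 40 mm.
Transfer each piece to the horizontal centroidal axis using Ī + A·d² with d = y − 40:
  vertical leg: d = 30 mm → contributes +3 546 667 mm⁴
  horizontal leg (remainder): d = -35 mm → contributes +1 480 000 mm⁴
Total I = 5 026 667 mm⁴.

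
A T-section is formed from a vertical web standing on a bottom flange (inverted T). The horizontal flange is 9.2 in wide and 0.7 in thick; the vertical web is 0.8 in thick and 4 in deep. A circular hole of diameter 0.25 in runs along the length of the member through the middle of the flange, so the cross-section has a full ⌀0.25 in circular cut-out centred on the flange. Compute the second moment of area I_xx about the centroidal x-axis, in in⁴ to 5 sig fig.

Split into non-overlapping primitives; take the origin at the lower-left of the bounding box.
Flange: 9.2 × 0.7, A = 6.44 in², y = 0.35 in, Ī = 0.2629667 in⁴.
Web: 0.8 × 4, A = 3.2 in², y = 2.7 in, Ī = 4.266667 in⁴.
Hole (subtracted): ⌀0.25, A = 0.04908739 in², y = 0.35 in, Ī = 0.0001917476 in⁴.
Centroid: ȳ = ΣA·y / ΣA = 1.134076 in.
Transfer each piece to the centroidal x-axis using Ī + A·d² with d = y − 1.134076:
  flange: d = -0.7840755 in → contributes +4.222114 in⁴
  web: d = 1.565924 in → contributes +12.11345 in⁴
  hole: d = -0.7840755 in → contributes −0.03036942 in⁴
Total I = 16.30519 in⁴.

I_xx ≈ 16.305 in⁴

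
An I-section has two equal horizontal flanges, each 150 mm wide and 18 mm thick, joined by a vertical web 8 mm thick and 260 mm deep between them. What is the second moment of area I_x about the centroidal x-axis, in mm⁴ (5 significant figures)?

I_x ≈ 1.1620 × 10⁸ mm⁴

Decompose the section into non-overlapping parts with the origin at the bottom-left of its bounding rectangle.
Bottom flange: 150 × 18, A = 2 700 mm², y = 9 mm, Ī = 72 900 mm⁴.
Web: 8 × 260, A = 2 080 mm², y = 148 mm, Ī = 11 717 333 mm⁴.
Top flange: 150 × 18, A = 2 700 mm², y = 287 mm, Ī = 72 900 mm⁴.
By symmetry the centroid is at mid-height, ȳ = 148 mm.
Transfer each piece to the centroidal x-axis using Ī + A·d² with d = y − 148:
  bottom flange: d = -139 mm → contributes +52 239 600 mm⁴
  web: d = 0 mm → contributes +11 717 333 mm⁴
  top flange: d = 139 mm → contributes +52 239 600 mm⁴
Total I = 116 196 533 mm⁴.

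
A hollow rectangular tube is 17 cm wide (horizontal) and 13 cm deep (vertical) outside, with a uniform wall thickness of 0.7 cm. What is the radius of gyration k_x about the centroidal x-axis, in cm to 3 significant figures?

k_x ≈ 5.20 cm

Treat the section as a set of non-overlapping primitives; coordinates are from the bounding-box lower-left.
Outer rectangle: 17 × 13, A = 221 cm², y = 6.5 cm, Ī = 3112.4 cm⁴.
Inner void (subtracted): 15.6 × 11.6, A = 180.96 cm², y = 6.5 cm, Ī = 2029.2 cm⁴.
By symmetry the centroid is at mid-height, ȳ = 6.5 cm.
All pieces are centred on the centroidal x-axis, so I = ΣĪ (holes subtracted) = 1083.3 cm⁴.
Radius of gyration: k = √(I/A) = √(1083.3 / 40.04) = 5.2014 cm.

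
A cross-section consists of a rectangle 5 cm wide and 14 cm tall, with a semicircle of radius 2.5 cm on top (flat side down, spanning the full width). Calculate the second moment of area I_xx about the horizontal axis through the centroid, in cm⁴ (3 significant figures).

Split into non-overlapping primitives; take the origin at the lower-left of the bounding box.
Rectangular body: 5 × 14, A = 70 cm², y = 7 cm, Ī = 1143.3 cm⁴.
Semicircular cap: semicircle r = 2.5, A = 9.8175 cm², y = 15.061 cm, Ī = 4.2874 cm⁴.
Centroid: ȳ = ΣA·y / ΣA = 7.9915 cm.
Transfer each piece to the horizontal axis through the centroid using Ī + A·d² with d = y − 7.9915:
  rectangular body: d = -0.9915 cm → contributes +1212.1 cm⁴
  semicircular cap: d = 7.0695 cm → contributes +494.95 cm⁴
Total I = 1707.1 cm⁴.

I_xx ≈ 1710 cm⁴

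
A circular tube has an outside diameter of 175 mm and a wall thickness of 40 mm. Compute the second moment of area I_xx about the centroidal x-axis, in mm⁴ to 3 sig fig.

I_xx ≈ 4.20 × 10⁷ mm⁴

Break the section into simple shapes (no overlaps), measuring from the bottom-left corner of the bounding box.
Outer circle: ⌀175, A = 24 053 mm², y = 87.5 mm, Ī = 46 038 598 mm⁴.
Bore (subtracted): ⌀95, A = 7088.2 mm², y = 87.5 mm, Ī = 3 998 198 mm⁴.
By symmetry the centroid is at mid-height, ȳ = 87.5 mm.
All pieces are centred on the centroidal x-axis, so I = ΣĪ (holes subtracted) = 42 040 400 mm⁴.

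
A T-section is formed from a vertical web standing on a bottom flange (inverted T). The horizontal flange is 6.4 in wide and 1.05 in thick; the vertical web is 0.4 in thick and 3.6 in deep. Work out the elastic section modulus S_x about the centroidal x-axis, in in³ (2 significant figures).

Treat the section as a set of non-overlapping primitives; coordinates are from the bounding-box lower-left.
Flange: 6.4 × 1.05, A = 6.72 in², y = 0.525 in, Ī = 0.6174 in⁴.
Web: 0.4 × 3.6, A = 1.44 in², y = 2.85 in, Ī = 1.555 in⁴.
Centroid: ȳ = ΣA·y / ΣA = 0.9353 in.
Transfer each piece to the centroidal x-axis using Ī + A·d² with d = y − 0.9353:
  flange: d = -0.4103 in → contributes +1.749 in⁴
  web: d = 1.915 in → contributes +6.834 in⁴
Total I = 8.583 in⁴.
Extreme fibre distance c = 3.715 in; S = I/c = 2.311 in³.

S_x ≈ 2.3 in³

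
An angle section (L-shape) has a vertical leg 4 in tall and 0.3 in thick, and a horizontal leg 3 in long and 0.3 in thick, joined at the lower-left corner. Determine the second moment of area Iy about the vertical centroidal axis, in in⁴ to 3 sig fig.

Iy ≈ 1.59 in⁴

Split into non-overlapping primitives; take the origin at the lower-left of the bounding box.
Vertical leg: 0.3 × 4, A = 1.2 in², x = 0.15 in, Ī = 0.009 in⁴.
Horizontal leg (remainder): 2.7 × 0.3, A = 0.81 in², x = 1.65 in, Ī = 0.49208 in⁴.
Centroid: x̄ = ΣA·x / ΣA = 0.75448 in.
Transfer each piece to the vertical centroidal axis using Ī + A·d² with d = x − 0.75448:
  vertical leg: d = -0.60448 in → contributes +0.44747 in⁴
  horizontal leg (remainder): d = 0.89552 in → contributes +1.1417 in⁴
Total I = 1.5891 in⁴.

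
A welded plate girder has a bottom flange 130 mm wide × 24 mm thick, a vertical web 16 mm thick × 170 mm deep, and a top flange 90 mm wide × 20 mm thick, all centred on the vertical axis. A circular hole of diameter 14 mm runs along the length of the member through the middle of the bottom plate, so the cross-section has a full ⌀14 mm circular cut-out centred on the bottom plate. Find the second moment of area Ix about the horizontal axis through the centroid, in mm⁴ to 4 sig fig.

Split into non-overlapping primitives; take the origin at the lower-left of the bounding box.
Bottom plate: 130 × 24, A = 3 120 mm², y = 12 mm, Ī = 149 760 mm⁴.
Web plate: 16 × 170, A = 2 720 mm², y = 109 mm, Ī = 6 550 667 mm⁴.
Top plate: 90 × 20, A = 1 800 mm², y = 204 mm, Ī = 60 000 mm⁴.
Hole (subtracted): ⌀14, A = 153.938 mm², y = 12 mm, Ī = 1885.74 mm⁴.
Centroid: ȳ = ΣA·y / ΣA = 93.41 mm.
Transfer each piece to the horizontal axis through the centroid using Ī + A·d² with d = y − 93.41:
  bottom plate: d = -81.41 mm → contributes +20 827 814 mm⁴
  web plate: d = 15.59 mm → contributes +7 211 761 mm⁴
  top plate: d = 110.59 mm → contributes +22 074 283 mm⁴
  hole: d = -81.41 mm → contributes −1 022 123 mm⁴
Total I = 49 091 735 mm⁴.

Ix ≈ 4.909 × 10⁷ mm⁴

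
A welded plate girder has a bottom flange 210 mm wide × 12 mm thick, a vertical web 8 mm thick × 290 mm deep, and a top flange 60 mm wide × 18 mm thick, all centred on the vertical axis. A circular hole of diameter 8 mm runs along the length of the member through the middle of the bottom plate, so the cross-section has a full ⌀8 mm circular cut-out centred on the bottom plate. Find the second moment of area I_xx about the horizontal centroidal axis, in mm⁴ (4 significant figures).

I_xx ≈ 9.097 × 10⁷ mm⁴

Split into non-overlapping primitives; take the origin at the lower-left of the bounding box.
Bottom plate: 210 × 12, A = 2 520 mm², y = 6 mm, Ī = 30 240 mm⁴.
Web plate: 8 × 290, A = 2 320 mm², y = 157 mm, Ī = 16 259 333 mm⁴.
Top plate: 60 × 18, A = 1 080 mm², y = 311 mm, Ī = 29 160 mm⁴.
Hole (subtracted): ⌀8, A = 50.2655 mm², y = 6 mm, Ī = 201.062 mm⁴.
Centroid: ȳ = ΣA·y / ΣA = 121.801 mm.
Transfer each piece to the horizontal centroidal axis using Ī + A·d² with d = y − 121.801:
  bottom plate: d = -115.801 mm → contributes +33 823 004 mm⁴
  web plate: d = 35.1992 mm → contributes +19 133 774 mm⁴
  top plate: d = 189.199 mm → contributes +38 689 201 mm⁴
  hole: d = -115.801 mm → contributes −674 252 mm⁴
Total I = 90 971 727 mm⁴.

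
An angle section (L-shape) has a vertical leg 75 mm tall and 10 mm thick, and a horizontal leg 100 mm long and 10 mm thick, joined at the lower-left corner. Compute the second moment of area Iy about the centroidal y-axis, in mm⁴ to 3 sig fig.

Decompose the section into non-overlapping parts with the origin at the bottom-left of its bounding rectangle.
Vertical leg: 10 × 75, A = 750 mm², x = 5 mm, Ī = 6 250 mm⁴.
Horizontal leg (remainder): 90 × 10, A = 900 mm², x = 55 mm, Ī = 607 500 mm⁴.
Centroid: x̄ = ΣA·x / ΣA = 32.273 mm.
Transfer each piece to the centroidal y-axis using Ī + A·d² with d = x − 32.273:
  vertical leg: d = -27.273 mm → contributes +564 101 mm⁴
  horizontal leg (remainder): d = 22.727 mm → contributes +1 072 376 mm⁴
Total I = 1 636 477 mm⁴.

Iy ≈ 1.64 × 10⁶ mm⁴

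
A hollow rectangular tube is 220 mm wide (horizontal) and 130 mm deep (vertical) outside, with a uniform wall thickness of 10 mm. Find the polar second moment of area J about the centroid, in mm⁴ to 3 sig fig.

Treat the section as a set of non-overlapping primitives; coordinates are from the bounding-box lower-left.
Outer rectangle: 220 × 130, A = 28 600 mm², y = 65 mm, Ī = 40 278 333 mm⁴.
Inner void (subtracted): 200 × 110, A = 22 000 mm², y = 65 mm, Ī = 22 183 333 mm⁴.
By symmetry the centroid is at mid-height, ȳ = 65 mm.
All pieces are centred on the centroidal x-axis, so I = ΣĪ (holes subtracted) = 18 095 000 mm⁴.
Repeating about the centroidal y-axis gives I_y = 42 020 000 mm⁴.
Polar second moment: J = I_x + I_y = 60 115 000 mm⁴.

J ≈ 6.01 × 10⁷ mm⁴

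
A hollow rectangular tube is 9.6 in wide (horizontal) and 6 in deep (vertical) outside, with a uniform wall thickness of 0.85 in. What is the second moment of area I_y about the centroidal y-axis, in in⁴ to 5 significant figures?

Decompose the section into non-overlapping parts with the origin at the bottom-left of its bounding rectangle.
Outer rectangle: 9.6 × 6, A = 57.6 in², x = 4.8 in, Ī = 442.368 in⁴.
Inner void (subtracted): 7.9 × 4.3, A = 33.97 in², x = 4.8 in, Ī = 176.6723 in⁴.
By symmetry the centroid is at mid-width, x̄ = 4.8 in.
All pieces are centred on the centroidal y-axis, so I = ΣĪ (holes subtracted) = 265.6957 in⁴.

I_y ≈ 265.70 in⁴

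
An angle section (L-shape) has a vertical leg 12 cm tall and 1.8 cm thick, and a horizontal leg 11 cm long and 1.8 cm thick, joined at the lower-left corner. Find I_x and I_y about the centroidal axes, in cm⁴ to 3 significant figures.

Break the section into simple shapes (no overlaps), measuring from the bottom-left corner of the bounding box.
Vertical leg: 1.8 × 12, A = 21.6 cm², y = 6 cm, Ī = 259.2 cm⁴.
Horizontal leg (remainder): 9.2 × 1.8, A = 16.56 cm², y = 0.9 cm, Ī = 4.4712 cm⁴.
Centroid: ȳ = ΣA·y / ΣA = 3.7868 cm.
Transfer each piece to the centroidal x-axis using Ī + A·d² with d = y − 3.7868:
  vertical leg: d = 2.2132 cm → contributes +365 cm⁴
  horizontal leg (remainder): d = -2.8868 cm → contributes +142.48 cm⁴
Total I = 507.48 cm⁴.
For the y-axis: x̄ = 3.2868 cm.
Repeating about the centroidal y-axis gives I_y = 406.19 cm⁴.

I_x ≈ 507 cm⁴, I_y ≈ 406 cm⁴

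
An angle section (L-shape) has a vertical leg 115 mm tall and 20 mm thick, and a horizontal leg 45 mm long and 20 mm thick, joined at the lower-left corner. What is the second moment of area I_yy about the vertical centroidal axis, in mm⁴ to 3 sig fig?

Treat the section as a set of non-overlapping primitives; coordinates are from the bounding-box lower-left.
Vertical leg: 20 × 115, A = 2 300 mm², x = 10 mm, Ī = 76 667 mm⁴.
Horizontal leg (remainder): 25 × 20, A = 500 mm², x = 32.5 mm, Ī = 26 042 mm⁴.
Centroid: x̄ = ΣA·x / ΣA = 14.018 mm.
Transfer each piece to the vertical centroidal axis using Ī + A·d² with d = x − 14.018:
  vertical leg: d = -4.0179 mm → contributes +113 796 mm⁴
  horizontal leg (remainder): d = 18.482 mm → contributes +196 836 mm⁴
Total I = 310 632 mm⁴.

I_yy ≈ 3.11 × 10⁵ mm⁴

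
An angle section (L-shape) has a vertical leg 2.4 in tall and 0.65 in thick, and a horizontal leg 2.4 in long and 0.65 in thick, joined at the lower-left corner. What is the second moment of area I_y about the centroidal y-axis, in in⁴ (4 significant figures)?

Treat the section as a set of non-overlapping primitives; coordinates are from the bounding-box lower-left.
Vertical leg: 0.65 × 2.4, A = 1.56 in², x = 0.325 in, Ī = 0.054925 in⁴.
Horizontal leg (remainder): 1.75 × 0.65, A = 1.1375 in², x = 1.525 in, Ī = 0.290299 in⁴.
Centroid: x̄ = ΣA·x / ΣA = 0.831024 in.
Transfer each piece to the centroidal y-axis using Ī + A·d² with d = x − 0.831024:
  vertical leg: d = -0.506024 in → contributes +0.454379 in⁴
  horizontal leg (remainder): d = 0.693976 in → contributes +0.838122 in⁴
Total I = 1.2925 in⁴.

I_y ≈ 1.293 in⁴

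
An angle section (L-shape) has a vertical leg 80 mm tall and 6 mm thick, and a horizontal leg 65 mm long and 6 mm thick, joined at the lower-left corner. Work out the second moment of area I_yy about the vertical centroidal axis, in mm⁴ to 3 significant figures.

I_yy ≈ 3.19 × 10⁵ mm⁴

Split into non-overlapping primitives; take the origin at the lower-left of the bounding box.
Vertical leg: 6 × 80, A = 480 mm², x = 3 mm, Ī = 1 440 mm⁴.
Horizontal leg (remainder): 59 × 6, A = 354 mm², x = 35.5 mm, Ī = 102 690 mm⁴.
Centroid: x̄ = ΣA·x / ΣA = 16.795 mm.
Transfer each piece to the vertical centroidal axis using Ī + A·d² with d = x − 16.795:
  vertical leg: d = -13.795 mm → contributes +92 784 mm⁴
  horizontal leg (remainder): d = 18.705 mm → contributes +226 546 mm⁴
Total I = 319 331 mm⁴.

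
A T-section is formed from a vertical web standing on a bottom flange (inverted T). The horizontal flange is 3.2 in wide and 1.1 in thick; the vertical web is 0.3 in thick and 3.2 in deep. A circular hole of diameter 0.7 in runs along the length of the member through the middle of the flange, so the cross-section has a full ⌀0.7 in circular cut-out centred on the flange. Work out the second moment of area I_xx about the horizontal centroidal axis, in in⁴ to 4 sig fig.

Break the section into simple shapes (no overlaps), measuring from the bottom-left corner of the bounding box.
Flange: 3.2 × 1.1, A = 3.52 in², y = 0.55 in, Ī = 0.354933 in⁴.
Web: 0.3 × 3.2, A = 0.96 in², y = 2.7 in, Ī = 0.8192 in⁴.
Hole (subtracted): ⌀0.7, A = 0.384845 in², y = 0.55 in, Ī = 0.0117859 in⁴.
Centroid: ȳ = ΣA·y / ΣA = 1.05401 in.
Transfer each piece to the horizontal centroidal axis using Ī + A·d² with d = y − 1.05401:
  flange: d = -0.50401 in → contributes +1.24911 in⁴
  web: d = 1.64599 in → contributes +3.42011 in⁴
  hole: d = -0.50401 in → contributes −0.109547 in⁴
Total I = 4.55967 in⁴.

I_xx ≈ 4.560 in⁴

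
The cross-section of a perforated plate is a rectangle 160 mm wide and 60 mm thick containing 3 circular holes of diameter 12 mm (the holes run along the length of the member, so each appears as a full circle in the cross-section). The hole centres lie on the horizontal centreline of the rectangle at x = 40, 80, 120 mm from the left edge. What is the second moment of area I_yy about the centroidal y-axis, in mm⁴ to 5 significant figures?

I_yy ≈ 2.0115 × 10⁷ mm⁴

Split into non-overlapping primitives; take the origin at the lower-left of the bounding box.
Plate: 160 × 60, A = 9 600 mm², x = 80 mm, Ī = 20 480 000 mm⁴.
Hole 1 (subtracted): ⌀12, A = 113.0973 mm², x = 40 mm, Ī = 1017.876 mm⁴.
Hole 2 (subtracted): ⌀12, A = 113.0973 mm², x = 80 mm, Ī = 1017.876 mm⁴.
Hole 3 (subtracted): ⌀12, A = 113.0973 mm², x = 120 mm, Ī = 1017.876 mm⁴.
By symmetry the centroid is at mid-width, x̄ = 80 mm.
Transfer each piece to the centroidal y-axis using Ī + A·d² with d = x − 80:
  plate: d = 0 mm → contributes +20 480 000 mm⁴
  hole 1: d = -40 mm → contributes −181973.6 mm⁴
  hole 2: d = 0 mm → contributes −1017.876 mm⁴
  hole 3: d = 40 mm → contributes −181973.6 mm⁴
Total I = 20 115 035 mm⁴.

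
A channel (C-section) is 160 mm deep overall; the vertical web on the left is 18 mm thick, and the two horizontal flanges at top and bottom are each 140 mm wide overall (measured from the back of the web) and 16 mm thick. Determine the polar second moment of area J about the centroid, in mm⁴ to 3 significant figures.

J ≈ 3.95 × 10⁷ mm⁴

Treat the section as a set of non-overlapping primitives; coordinates are from the bounding-box lower-left.
Web: 18 × 160, A = 2 880 mm², y = 80 mm, Ī = 6 144 000 mm⁴.
Top flange (beyond web): 122 × 16, A = 1 952 mm², y = 152 mm, Ī = 41 643 mm⁴.
Bottom flange (beyond web): 122 × 16, A = 1 952 mm², y = 8 mm, Ī = 41 643 mm⁴.
By symmetry the centroid is at mid-height, ȳ = 80 mm.
Transfer each piece to the centroidal x-axis using Ī + A·d² with d = y − 80:
  web: d = 0 mm → contributes +6 144 000 mm⁴
  top flange (beyond web): d = 72 mm → contributes +10 160 811 mm⁴
  bottom flange (beyond web): d = -72 mm → contributes +10 160 811 mm⁴
Total I = 26 465 621 mm⁴.
For the y-axis: x̄ = 49.283 mm.
Repeating about the centroidal y-axis gives I_y = 13 041 078 mm⁴.
Polar second moment: J = I_x + I_y = 39 506 699 mm⁴.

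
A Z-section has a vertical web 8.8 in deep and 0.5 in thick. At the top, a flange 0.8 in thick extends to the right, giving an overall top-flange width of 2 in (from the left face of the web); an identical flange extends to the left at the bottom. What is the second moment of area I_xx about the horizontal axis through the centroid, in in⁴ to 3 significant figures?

Treat the section as a set of non-overlapping primitives; coordinates are from the bounding-box lower-left.
Web: 0.5 × 8.8, A = 4.4 in², y = 4.4 in, Ī = 28.395 in⁴.
Top flange (beyond web): 1.5 × 0.8, A = 1.2 in², y = 8.4 in, Ī = 0.064 in⁴.
Bottom flange (beyond web): 1.5 × 0.8, A = 1.2 in², y = 0.4 in, Ī = 0.064 in⁴.
Centroid: ȳ = ΣA·y / ΣA = 4.4 in.
Transfer each piece to the horizontal axis through the centroid using Ī + A·d² with d = y − 4.4:
  web: d = 0 in → contributes +28.395 in⁴
  top flange (beyond web): d = 4 in → contributes +19.264 in⁴
  bottom flange (beyond web): d = -4 in → contributes +19.264 in⁴
Total I = 66.923 in⁴.

I_xx ≈ 66.9 in⁴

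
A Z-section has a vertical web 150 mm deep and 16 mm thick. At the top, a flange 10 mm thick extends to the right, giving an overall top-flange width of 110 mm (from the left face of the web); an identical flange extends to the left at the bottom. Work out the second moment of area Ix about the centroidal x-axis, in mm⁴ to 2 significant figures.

Break the section into simple shapes (no overlaps), measuring from the bottom-left corner of the bounding box.
Web: 16 × 150, A = 2 400 mm², y = 75 mm, Ī = 4 500 000 mm⁴.
Top flange (beyond web): 94 × 10, A = 940 mm², y = 145 mm, Ī = 7 833 mm⁴.
Bottom flange (beyond web): 94 × 10, A = 940 mm², y = 5 mm, Ī = 7 833 mm⁴.
Centroid: ȳ = ΣA·y / ΣA = 75 mm.
Transfer each piece to the centroidal x-axis using Ī + A·d² with d = y − 75:
  web: d = 0 mm → contributes +4 500 000 mm⁴
  top flange (beyond web): d = 70 mm → contributes +4 613 833 mm⁴
  bottom flange (beyond web): d = -70 mm → contributes +4 613 833 mm⁴
Total I = 13 727 667 mm⁴.

Ix ≈ 1.4 × 10⁷ mm⁴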